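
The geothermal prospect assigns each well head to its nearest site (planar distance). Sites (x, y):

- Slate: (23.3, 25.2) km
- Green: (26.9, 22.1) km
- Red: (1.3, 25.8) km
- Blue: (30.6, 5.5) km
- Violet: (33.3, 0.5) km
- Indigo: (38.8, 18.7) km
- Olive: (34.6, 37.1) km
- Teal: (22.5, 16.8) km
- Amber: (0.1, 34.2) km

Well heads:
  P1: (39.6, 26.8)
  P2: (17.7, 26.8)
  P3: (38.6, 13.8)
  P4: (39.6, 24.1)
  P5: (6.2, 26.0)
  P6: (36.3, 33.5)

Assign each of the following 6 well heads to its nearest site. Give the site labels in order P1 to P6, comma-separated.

P1 → Indigo (d²=66.25)
P2 → Slate (d²=33.92)
P3 → Indigo (d²=24.05)
P4 → Indigo (d²=29.80)
P5 → Red (d²=24.05)
P6 → Olive (d²=15.85)

Indigo, Slate, Indigo, Indigo, Red, Olive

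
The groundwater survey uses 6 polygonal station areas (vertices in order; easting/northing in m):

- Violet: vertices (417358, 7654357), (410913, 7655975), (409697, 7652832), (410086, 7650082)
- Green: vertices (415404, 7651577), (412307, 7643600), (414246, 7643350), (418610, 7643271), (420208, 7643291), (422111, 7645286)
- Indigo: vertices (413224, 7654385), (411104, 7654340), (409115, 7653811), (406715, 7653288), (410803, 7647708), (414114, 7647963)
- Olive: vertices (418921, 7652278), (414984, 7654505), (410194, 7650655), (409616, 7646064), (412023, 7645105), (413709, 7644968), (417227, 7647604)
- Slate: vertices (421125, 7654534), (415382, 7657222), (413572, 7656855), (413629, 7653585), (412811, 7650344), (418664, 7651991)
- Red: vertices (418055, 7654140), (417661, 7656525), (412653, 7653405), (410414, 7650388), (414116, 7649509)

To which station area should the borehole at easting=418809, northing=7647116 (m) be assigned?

Cast a ray rightward from (418809, 7647116). For each polygon, the edges (by vertex number in listed order) whose endpoints lie on opposite sides of northing = 7647116, where each meets that height, and whether that is right or left of the point:
Violet: no edge straddles that height → 0 crossings.
Green: 1–2 at easting≈413672.1 (left), 6–1 at easting≈420160.0 (right) → 1 crossing.
Indigo: no edge straddles that height → 0 crossings.
Olive: 3–4 at easting≈409748.4 (left), 6–7 at easting≈416575.7 (left) → 0 crossings.
Slate: no edge straddles that height → 0 crossings.
Red: no edge straddles that height → 0 crossings.
Only Green has an odd count, so the point is inside Green.

Green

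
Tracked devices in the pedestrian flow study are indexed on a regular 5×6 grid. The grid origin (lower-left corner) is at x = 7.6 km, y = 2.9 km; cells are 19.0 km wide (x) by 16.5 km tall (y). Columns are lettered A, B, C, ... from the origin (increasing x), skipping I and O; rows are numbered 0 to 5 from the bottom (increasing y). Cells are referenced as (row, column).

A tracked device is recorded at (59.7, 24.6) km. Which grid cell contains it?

Column index: ⌊(59.7 − 7.6) / 19.0⌋ = ⌊2.742⌋ = 2 → column C
Row offset from origin: ⌊(24.6 − 2.9) / 16.5⌋ = ⌊1.315⌋ = 1 → row 1

(1, C)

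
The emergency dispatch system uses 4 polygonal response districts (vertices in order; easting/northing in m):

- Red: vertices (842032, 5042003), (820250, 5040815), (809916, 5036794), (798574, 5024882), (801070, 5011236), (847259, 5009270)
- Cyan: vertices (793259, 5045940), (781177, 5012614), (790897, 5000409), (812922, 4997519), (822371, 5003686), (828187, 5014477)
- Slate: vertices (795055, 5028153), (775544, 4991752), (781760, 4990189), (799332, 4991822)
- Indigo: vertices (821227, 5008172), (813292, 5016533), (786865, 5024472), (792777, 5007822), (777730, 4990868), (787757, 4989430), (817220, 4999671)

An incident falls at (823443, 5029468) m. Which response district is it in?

Cast a ray rightward from (823443, 5029468). For each polygon, the edges (by vertex number in listed order) whose endpoints lie on opposite sides of northing = 5029468, where each meets that height, and whether that is right or left of the point:
Red: 3–4 at easting≈802940.6 (left), 6–1 at easting≈844033.7 (right) → 1 crossing.
Cyan: 1–2 at easting≈787287.2 (left), 6–1 at easting≈811545.1 (left) → 0 crossings.
Slate: no edge straddles that height → 0 crossings.
Indigo: no edge straddles that height → 0 crossings.
Only Red has an odd count, so the point is inside Red.

Red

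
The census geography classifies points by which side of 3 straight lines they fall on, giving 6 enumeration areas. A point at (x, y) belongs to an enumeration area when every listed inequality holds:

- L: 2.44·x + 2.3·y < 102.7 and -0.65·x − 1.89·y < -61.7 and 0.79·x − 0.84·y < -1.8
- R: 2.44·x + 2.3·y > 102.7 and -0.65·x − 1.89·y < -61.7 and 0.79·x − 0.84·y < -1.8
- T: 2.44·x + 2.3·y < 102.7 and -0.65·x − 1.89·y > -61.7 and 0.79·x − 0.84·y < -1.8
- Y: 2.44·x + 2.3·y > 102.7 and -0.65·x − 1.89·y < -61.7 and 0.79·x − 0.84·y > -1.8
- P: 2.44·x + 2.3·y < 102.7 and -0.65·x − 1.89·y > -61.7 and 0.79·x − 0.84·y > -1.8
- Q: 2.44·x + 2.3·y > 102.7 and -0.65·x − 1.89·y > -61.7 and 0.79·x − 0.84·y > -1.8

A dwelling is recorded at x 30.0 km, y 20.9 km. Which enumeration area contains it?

2.44·30.0 + 2.3·20.9 = 121.270, which is > 102.7
-0.65·30.0 − 1.89·20.9 = -59.001, which is > -61.7
0.79·30.0 − 0.84·20.9 = 6.144, which is > -1.8
This sign pattern matches Q.

Q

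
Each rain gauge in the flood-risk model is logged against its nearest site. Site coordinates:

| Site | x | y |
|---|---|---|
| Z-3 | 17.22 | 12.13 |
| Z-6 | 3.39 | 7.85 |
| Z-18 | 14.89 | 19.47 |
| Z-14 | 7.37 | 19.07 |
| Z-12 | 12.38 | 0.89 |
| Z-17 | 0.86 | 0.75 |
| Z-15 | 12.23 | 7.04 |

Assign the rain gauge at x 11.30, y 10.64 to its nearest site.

Z-15

Squared distances to each site:
Z-3: 37.266; Z-6: 70.352; Z-18: 90.857; Z-14: 86.510; Z-12: 96.229; Z-17: 206.806; Z-15: 13.825.
Minimum at Z-15.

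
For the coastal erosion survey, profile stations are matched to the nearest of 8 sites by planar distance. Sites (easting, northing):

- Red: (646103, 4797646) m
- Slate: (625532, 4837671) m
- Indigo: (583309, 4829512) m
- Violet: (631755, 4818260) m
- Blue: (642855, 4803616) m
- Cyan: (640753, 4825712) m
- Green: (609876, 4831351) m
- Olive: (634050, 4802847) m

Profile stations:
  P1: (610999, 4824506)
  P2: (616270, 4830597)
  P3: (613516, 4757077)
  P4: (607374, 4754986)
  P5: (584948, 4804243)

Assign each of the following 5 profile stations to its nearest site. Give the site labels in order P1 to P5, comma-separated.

P1 → Green (d²=48115154.00)
P2 → Green (d²=41451752.00)
P3 → Olive (d²=2516538056.00)
P4 → Olive (d²=3002284297.00)
P5 → Indigo (d²=641208682.00)

Green, Green, Olive, Olive, Indigo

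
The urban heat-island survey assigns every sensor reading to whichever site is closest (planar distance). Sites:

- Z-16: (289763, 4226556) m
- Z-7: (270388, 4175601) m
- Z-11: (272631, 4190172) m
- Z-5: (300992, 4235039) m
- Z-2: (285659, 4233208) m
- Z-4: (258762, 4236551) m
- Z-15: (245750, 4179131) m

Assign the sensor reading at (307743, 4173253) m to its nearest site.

Squared distances to each site:
Z-16: 3164490209.000; Z-7: 1400909129.000; Z-11: 1519105105.000; Z-5: 3863085797.000; Z-2: 4082305081.000; Z-4: 6405775165.000; Z-15: 3877682933.000.
Minimum at Z-7.

Z-7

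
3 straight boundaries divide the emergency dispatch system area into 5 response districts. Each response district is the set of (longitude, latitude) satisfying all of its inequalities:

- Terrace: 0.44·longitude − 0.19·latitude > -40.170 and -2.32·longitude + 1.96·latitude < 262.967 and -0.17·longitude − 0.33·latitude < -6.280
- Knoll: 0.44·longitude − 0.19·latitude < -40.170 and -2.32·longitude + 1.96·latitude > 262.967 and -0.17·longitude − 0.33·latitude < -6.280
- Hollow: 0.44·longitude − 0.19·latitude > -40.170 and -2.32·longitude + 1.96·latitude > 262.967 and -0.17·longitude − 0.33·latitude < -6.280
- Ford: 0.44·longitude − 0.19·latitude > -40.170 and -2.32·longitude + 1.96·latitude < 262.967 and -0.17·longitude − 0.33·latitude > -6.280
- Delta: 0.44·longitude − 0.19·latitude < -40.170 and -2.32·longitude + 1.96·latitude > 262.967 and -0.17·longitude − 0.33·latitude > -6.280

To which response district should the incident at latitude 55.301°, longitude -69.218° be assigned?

Knoll

0.44·-69.218 − 0.19·55.301 = -40.963, which is < -40.170
-2.32·-69.218 + 1.96·55.301 = 268.976, which is > 262.967
-0.17·-69.218 − 0.33·55.301 = -6.482, which is < -6.280
This sign pattern matches Knoll.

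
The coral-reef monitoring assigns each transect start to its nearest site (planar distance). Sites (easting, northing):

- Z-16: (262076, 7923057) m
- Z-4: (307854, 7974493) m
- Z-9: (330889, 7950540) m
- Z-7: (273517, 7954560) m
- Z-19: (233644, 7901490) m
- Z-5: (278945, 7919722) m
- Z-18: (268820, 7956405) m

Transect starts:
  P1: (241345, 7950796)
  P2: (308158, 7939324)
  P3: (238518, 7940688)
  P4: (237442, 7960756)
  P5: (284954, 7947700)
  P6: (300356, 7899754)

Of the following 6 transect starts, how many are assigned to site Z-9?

1

P1 → Z-18
P2 → Z-9
P3 → Z-16
P4 → Z-18
P5 → Z-7
P6 → Z-5
1 of the 6 goes to Z-9.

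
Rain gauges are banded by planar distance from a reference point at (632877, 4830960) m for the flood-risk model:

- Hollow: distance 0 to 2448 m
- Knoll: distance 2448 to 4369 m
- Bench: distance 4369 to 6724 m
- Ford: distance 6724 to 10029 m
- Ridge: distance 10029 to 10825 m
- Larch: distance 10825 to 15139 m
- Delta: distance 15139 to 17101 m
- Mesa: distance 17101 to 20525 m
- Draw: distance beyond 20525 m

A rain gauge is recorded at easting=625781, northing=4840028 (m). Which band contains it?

Distance = √((625781−632877)² + (4840028−4830960)²) = √(50353216.000 + 82228624.000) = 11514.419 m.
10825 ≤ 11514.419 < 15139 → Larch.

Larch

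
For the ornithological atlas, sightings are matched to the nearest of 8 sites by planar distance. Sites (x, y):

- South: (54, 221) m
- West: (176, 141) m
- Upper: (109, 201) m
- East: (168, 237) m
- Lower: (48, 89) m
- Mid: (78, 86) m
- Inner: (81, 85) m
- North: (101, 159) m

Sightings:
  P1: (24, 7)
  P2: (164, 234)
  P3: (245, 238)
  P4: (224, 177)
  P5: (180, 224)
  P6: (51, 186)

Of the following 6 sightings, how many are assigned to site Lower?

P1 → Lower
P2 → East
P3 → East
P4 → West
P5 → East
P6 → South
1 of the 6 goes to Lower.

1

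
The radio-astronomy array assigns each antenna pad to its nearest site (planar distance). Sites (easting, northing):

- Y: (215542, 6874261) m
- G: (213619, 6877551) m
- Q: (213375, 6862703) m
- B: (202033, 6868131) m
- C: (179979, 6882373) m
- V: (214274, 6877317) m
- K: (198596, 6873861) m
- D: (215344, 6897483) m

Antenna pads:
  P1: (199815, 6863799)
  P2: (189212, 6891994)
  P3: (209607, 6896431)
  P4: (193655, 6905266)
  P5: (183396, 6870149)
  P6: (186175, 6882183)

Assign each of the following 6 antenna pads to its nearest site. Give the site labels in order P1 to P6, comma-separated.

P1 → B (d²=23685748.00)
P2 → C (d²=177811930.00)
P3 → D (d²=34019873.00)
P4 → D (d²=530987810.00)
P5 → C (d²=161102065.00)
P6 → C (d²=38426516.00)

B, C, D, D, C, C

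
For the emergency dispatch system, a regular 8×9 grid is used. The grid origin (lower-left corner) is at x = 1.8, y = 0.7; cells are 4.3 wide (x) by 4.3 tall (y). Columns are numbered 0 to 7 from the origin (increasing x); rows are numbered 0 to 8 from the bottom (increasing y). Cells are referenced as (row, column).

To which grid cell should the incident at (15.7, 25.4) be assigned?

(5, 3)

Column index: ⌊(15.7 − 1.8) / 4.3⌋ = ⌊3.233⌋ = 3
Row offset from origin: ⌊(25.4 − 0.7) / 4.3⌋ = ⌊5.744⌋ = 5 → row 5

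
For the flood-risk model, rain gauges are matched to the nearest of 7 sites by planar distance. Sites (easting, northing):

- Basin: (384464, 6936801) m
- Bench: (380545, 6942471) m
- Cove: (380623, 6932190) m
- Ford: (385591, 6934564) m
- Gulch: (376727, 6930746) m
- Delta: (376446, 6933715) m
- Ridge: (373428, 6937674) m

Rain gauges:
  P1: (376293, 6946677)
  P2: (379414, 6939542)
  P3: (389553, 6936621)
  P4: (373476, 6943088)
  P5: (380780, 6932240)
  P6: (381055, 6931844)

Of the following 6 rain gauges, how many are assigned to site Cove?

P1 → Bench
P2 → Bench
P3 → Ford
P4 → Ridge
P5 → Cove
P6 → Cove
2 of the 6 go to Cove.

2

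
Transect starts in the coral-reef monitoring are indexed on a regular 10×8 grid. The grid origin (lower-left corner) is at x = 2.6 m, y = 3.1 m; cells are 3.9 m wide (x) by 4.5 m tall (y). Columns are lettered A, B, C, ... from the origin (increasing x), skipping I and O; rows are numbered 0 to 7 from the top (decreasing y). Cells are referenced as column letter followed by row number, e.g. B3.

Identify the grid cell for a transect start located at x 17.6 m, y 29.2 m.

Column index: ⌊(17.6 − 2.6) / 3.9⌋ = ⌊3.846⌋ = 3 → column D
Row offset from origin: ⌊(29.2 − 3.1) / 4.5⌋ = ⌊5.800⌋ = 5 → row 2 (counted from top)

D2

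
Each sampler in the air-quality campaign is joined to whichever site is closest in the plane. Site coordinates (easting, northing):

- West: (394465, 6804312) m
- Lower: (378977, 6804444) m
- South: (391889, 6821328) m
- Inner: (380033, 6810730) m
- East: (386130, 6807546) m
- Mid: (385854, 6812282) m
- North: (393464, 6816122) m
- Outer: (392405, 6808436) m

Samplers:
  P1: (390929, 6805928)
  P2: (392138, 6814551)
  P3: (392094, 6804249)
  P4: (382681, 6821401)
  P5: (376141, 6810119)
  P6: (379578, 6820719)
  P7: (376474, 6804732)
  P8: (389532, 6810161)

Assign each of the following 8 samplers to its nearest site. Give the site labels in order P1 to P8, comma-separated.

Outer, North, West, South, Inner, Inner, Lower, Outer

P1 → Outer (d²=8468640.00)
P2 → North (d²=4226317.00)
P3 → West (d²=5625610.00)
P4 → South (d²=84792593.00)
P5 → Inner (d²=15520985.00)
P6 → Inner (d²=99987146.00)
P7 → Lower (d²=6347953.00)
P8 → Outer (d²=11229754.00)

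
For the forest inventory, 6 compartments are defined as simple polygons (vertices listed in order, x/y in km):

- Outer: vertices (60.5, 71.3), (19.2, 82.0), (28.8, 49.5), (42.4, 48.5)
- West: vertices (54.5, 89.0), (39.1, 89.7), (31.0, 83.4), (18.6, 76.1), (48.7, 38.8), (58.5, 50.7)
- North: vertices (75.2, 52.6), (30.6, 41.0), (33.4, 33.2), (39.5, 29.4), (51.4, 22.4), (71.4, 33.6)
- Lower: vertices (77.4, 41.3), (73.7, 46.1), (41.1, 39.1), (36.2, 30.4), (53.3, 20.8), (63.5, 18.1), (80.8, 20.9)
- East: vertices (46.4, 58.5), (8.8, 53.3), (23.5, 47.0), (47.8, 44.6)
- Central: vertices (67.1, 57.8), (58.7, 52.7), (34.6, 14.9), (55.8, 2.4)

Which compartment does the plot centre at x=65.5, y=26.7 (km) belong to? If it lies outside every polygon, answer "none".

Lower

Cast a ray rightward from (65.5, 26.7). For each polygon, the edges (by vertex number in listed order) whose endpoints lie on opposite sides of y = 26.7, where each meets that height, and whether that is right or left of the point:
Outer: no edge straddles that height → 0 crossings.
West: no edge straddles that height → 0 crossings.
North: 4–5 at x≈44.09 (left), 5–6 at x≈59.08 (left) → 0 crossings.
Lower: 4–5 at x≈42.79 (left), 7–1 at x≈79.83 (right) → 1 crossing.
East: no edge straddles that height → 0 crossings.
Central: 2–3 at x≈42.12 (left), 4–1 at x≈60.76 (left) → 0 crossings.
Only Lower has an odd count, so the point is inside Lower.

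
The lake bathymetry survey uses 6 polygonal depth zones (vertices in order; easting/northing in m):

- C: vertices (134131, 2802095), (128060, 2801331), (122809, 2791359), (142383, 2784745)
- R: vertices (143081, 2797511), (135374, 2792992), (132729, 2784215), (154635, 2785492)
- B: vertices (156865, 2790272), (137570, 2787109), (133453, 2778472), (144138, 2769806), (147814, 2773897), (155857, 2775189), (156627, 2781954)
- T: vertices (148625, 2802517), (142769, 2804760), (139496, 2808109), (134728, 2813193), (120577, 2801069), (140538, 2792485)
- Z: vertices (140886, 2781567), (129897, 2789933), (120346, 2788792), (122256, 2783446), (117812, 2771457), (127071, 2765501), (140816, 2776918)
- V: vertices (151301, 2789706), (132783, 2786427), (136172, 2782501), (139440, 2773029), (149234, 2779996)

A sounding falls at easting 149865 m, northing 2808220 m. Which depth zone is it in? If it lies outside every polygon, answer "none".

none

Cast a ray rightward from (149865, 2808220). For each polygon, the edges (by vertex number in listed order) whose endpoints lie on opposite sides of northing = 2808220, where each meets that height, and whether that is right or left of the point:
C: no edge straddles that height → 0 crossings.
R: no edge straddles that height → 0 crossings.
B: no edge straddles that height → 0 crossings.
T: 3–4 at easting≈139391.9 (left), 4–5 at easting≈128923.6 (left) → 0 crossings.
Z: no edge straddles that height → 0 crossings.
V: no edge straddles that height → 0 crossings.
All counts are even, so the point lies outside every listed polygon.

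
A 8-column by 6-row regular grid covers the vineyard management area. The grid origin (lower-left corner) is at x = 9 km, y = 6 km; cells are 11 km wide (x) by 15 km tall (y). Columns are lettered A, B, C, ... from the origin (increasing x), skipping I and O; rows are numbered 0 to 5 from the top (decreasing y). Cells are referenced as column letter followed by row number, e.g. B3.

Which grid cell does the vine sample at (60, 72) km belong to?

Column index: ⌊(60 − 9) / 11⌋ = ⌊4.636⌋ = 4 → column E
Row offset from origin: ⌊(72 − 6) / 15⌋ = ⌊4.400⌋ = 4 → row 1 (counted from top)

E1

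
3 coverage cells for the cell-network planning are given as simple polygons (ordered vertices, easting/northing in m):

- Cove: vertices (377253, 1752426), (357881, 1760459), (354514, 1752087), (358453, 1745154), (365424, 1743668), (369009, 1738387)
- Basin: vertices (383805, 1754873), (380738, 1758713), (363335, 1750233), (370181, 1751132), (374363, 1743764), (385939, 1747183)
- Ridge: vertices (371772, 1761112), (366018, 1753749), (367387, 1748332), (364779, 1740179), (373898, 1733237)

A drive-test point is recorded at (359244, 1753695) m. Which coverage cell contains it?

Cove

Cast a ray rightward from (359244, 1753695). For each polygon, the edges (by vertex number in listed order) whose endpoints lie on opposite sides of northing = 1753695, where each meets that height, and whether that is right or left of the point:
Cove: 1–2 at easting≈374192.7 (right), 2–3 at easting≈355160.7 (left) → 1 crossing.
Basin: 2–3 at easting≈370439.9 (right), 6–1 at easting≈384131.9 (right) → 2 crossings.
Ridge: 2–3 at easting≈366031.6 (right), 5–1 at easting≈372337.7 (right) → 2 crossings.
Only Cove has an odd count, so the point is inside Cove.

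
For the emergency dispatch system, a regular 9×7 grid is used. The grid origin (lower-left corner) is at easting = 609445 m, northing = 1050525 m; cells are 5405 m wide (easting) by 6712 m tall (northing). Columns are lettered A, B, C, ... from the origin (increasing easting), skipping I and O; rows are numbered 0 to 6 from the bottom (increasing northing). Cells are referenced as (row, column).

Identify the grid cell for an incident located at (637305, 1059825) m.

Column index: ⌊(637305 − 609445) / 5405⌋ = ⌊5.154⌋ = 5 → column F
Row offset from origin: ⌊(1059825 − 1050525) / 6712⌋ = ⌊1.386⌋ = 1 → row 1

(1, F)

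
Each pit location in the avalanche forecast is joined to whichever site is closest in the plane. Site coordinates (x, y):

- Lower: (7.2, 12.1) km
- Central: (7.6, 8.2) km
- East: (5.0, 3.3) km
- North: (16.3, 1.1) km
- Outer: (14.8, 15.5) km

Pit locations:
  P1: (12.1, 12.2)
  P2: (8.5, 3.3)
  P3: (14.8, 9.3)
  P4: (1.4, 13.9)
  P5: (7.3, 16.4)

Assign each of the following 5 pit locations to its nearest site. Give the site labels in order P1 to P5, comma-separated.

P1 → Outer (d²=18.18)
P2 → East (d²=12.25)
P3 → Outer (d²=38.44)
P4 → Lower (d²=36.88)
P5 → Lower (d²=18.50)

Outer, East, Outer, Lower, Lower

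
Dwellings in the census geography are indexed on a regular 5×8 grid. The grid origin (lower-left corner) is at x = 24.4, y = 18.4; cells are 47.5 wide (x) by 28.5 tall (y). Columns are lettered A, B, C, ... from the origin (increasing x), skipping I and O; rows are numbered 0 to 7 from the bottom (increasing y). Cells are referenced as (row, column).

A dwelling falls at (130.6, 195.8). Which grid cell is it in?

Column index: ⌊(130.6 − 24.4) / 47.5⌋ = ⌊2.236⌋ = 2 → column C
Row offset from origin: ⌊(195.8 − 18.4) / 28.5⌋ = ⌊6.225⌋ = 6 → row 6

(6, C)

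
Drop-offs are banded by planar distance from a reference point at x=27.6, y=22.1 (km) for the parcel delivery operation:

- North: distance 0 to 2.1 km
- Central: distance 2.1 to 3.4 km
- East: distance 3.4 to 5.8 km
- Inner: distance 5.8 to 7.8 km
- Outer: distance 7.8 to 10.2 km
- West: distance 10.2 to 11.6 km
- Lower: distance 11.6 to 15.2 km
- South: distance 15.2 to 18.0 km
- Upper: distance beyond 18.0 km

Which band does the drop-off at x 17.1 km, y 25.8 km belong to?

Distance = √((17.1−27.6)² + (25.8−22.1)²) = √(110.250 + 13.690) = 11.133 km.
10.2 ≤ 11.133 < 11.6 → West.

West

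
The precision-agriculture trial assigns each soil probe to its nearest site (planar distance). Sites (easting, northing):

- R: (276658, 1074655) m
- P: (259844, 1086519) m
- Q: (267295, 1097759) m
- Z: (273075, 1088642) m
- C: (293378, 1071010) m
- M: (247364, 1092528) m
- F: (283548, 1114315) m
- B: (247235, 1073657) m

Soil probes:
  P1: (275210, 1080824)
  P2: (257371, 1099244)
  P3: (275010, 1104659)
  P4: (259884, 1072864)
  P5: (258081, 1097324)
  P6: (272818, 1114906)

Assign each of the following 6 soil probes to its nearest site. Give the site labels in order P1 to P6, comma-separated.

R, Q, Q, B, Q, F

P1 → R (d²=40153265.00)
P2 → Q (d²=100691001.00)
P3 → Q (d²=107131225.00)
P4 → B (d²=160626050.00)
P5 → Q (d²=85087021.00)
P6 → F (d²=115482181.00)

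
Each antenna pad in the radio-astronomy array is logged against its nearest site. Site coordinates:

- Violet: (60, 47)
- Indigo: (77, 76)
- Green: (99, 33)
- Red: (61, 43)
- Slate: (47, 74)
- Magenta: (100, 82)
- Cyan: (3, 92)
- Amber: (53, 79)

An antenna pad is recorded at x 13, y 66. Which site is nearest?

Squared distances to each site:
Violet: 2570.000; Indigo: 4196.000; Green: 8485.000; Red: 2833.000; Slate: 1220.000; Magenta: 7825.000; Cyan: 776.000; Amber: 1769.000.
Minimum at Cyan.

Cyan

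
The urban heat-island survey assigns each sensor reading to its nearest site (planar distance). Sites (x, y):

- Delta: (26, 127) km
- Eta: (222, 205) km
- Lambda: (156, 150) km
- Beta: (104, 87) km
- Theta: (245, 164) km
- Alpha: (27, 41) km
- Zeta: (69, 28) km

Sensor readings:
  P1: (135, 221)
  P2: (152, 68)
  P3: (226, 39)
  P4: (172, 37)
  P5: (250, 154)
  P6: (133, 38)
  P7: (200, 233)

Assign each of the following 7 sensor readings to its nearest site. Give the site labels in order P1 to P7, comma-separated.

P1 → Lambda (d²=5482.00)
P2 → Beta (d²=2665.00)
P3 → Theta (d²=15986.00)
P4 → Beta (d²=7124.00)
P5 → Theta (d²=125.00)
P6 → Beta (d²=3242.00)
P7 → Eta (d²=1268.00)

Lambda, Beta, Theta, Beta, Theta, Beta, Eta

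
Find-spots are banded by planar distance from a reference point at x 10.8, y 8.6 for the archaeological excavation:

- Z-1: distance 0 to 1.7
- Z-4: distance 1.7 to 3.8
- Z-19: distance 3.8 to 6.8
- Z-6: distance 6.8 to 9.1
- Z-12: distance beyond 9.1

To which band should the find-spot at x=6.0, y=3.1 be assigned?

Z-6

Distance = √((6.0−10.8)² + (3.1−8.6)²) = √(23.040 + 30.250) = 7.300.
6.8 ≤ 7.300 < 9.1 → Z-6.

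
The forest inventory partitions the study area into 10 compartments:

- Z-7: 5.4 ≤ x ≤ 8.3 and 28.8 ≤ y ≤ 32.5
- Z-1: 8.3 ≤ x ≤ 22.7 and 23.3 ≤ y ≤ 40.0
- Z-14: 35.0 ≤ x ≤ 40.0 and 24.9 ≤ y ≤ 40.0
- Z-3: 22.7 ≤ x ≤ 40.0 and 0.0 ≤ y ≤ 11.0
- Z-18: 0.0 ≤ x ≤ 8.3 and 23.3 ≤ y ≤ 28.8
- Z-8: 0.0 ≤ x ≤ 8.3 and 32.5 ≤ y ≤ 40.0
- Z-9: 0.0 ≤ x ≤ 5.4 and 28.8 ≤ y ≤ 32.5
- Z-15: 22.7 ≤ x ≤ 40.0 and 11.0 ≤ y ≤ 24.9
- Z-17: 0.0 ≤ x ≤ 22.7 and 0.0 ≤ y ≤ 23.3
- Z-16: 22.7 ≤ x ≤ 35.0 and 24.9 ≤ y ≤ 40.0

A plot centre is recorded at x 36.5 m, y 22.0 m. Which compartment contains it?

The point has x = 36.5 and y = 22.0.
Only Z-15 satisfies 22.7 ≤ x ≤ 40.0 and 11.0 ≤ y ≤ 24.9.

Z-15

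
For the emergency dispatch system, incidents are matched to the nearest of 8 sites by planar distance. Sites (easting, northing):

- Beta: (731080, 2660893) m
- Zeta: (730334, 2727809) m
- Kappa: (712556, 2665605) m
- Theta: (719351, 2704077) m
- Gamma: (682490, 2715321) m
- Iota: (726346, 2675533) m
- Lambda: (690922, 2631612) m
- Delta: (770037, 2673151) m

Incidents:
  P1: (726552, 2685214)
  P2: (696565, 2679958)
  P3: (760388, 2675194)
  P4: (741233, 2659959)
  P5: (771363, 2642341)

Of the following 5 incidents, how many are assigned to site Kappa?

1

P1 → Iota
P2 → Kappa
P3 → Delta
P4 → Beta
P5 → Delta
1 of the 5 goes to Kappa.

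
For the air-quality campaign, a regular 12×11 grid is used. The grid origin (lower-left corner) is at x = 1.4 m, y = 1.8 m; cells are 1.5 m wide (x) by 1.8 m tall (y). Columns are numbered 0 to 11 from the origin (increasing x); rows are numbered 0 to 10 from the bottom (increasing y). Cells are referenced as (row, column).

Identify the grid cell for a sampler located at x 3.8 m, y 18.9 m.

Column index: ⌊(3.8 − 1.4) / 1.5⌋ = ⌊1.600⌋ = 1
Row offset from origin: ⌊(18.9 − 1.8) / 1.8⌋ = ⌊9.500⌋ = 9 → row 9

(9, 1)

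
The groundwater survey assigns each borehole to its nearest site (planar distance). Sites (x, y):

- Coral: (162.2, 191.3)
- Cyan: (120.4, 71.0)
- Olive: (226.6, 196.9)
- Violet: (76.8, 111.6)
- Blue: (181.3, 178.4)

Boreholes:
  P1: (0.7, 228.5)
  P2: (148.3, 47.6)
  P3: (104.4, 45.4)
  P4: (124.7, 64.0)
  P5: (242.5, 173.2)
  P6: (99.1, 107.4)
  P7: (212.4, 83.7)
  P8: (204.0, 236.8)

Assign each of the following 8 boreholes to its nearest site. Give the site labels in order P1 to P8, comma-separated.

P1 → Violet (d²=19456.82)
P2 → Cyan (d²=1325.97)
P3 → Cyan (d²=911.36)
P4 → Cyan (d²=67.49)
P5 → Olive (d²=814.50)
P6 → Violet (d²=514.93)
P7 → Cyan (d²=8625.29)
P8 → Olive (d²=2102.77)

Violet, Cyan, Cyan, Cyan, Olive, Violet, Cyan, Olive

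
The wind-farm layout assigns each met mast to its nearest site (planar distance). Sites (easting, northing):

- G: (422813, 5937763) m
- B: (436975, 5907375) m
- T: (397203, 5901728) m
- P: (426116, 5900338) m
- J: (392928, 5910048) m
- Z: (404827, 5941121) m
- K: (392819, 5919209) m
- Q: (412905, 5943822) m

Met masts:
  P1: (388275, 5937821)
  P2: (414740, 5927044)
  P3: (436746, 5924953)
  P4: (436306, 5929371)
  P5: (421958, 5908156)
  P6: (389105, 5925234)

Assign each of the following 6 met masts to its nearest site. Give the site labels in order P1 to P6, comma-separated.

P1 → Z (d²=284858704.00)
P2 → G (d²=180070290.00)
P3 → B (d²=309038525.00)
P4 → G (d²=252486713.00)
P5 → P (d²=78410088.00)
P6 → K (d²=50094421.00)

Z, G, B, G, P, K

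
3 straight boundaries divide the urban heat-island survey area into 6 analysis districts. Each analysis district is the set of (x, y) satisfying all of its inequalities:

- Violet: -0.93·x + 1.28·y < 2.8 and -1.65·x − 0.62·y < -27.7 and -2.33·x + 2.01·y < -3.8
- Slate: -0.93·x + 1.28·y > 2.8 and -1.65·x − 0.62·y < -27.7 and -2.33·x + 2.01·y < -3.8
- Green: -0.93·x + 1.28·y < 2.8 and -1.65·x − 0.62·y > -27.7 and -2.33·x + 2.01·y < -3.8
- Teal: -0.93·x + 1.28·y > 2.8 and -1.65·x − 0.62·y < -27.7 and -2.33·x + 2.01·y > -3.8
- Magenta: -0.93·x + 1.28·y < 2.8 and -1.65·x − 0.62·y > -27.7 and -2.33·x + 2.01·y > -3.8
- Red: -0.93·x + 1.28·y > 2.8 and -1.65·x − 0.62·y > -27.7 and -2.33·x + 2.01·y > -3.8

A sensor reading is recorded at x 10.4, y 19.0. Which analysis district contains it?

-0.93·10.4 + 1.28·19.0 = 14.648, which is > 2.8
-1.65·10.4 − 0.62·19.0 = -28.940, which is < -27.7
-2.33·10.4 + 2.01·19.0 = 13.958, which is > -3.8
This sign pattern matches Teal.

Teal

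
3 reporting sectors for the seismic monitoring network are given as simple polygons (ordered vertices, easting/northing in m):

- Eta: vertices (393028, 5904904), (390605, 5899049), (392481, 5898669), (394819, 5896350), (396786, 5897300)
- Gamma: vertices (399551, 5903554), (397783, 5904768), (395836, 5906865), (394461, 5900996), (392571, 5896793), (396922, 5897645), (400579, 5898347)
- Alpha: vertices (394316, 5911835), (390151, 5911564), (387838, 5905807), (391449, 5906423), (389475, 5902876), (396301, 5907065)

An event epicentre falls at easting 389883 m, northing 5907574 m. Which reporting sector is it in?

Cast a ray rightward from (389883, 5907574). For each polygon, the edges (by vertex number in listed order) whose endpoints lie on opposite sides of northing = 5907574, where each meets that height, and whether that is right or left of the point:
Eta: no edge straddles that height → 0 crossings.
Gamma: no edge straddles that height → 0 crossings.
Alpha: 2–3 at easting≈388547.9 (left), 6–1 at easting≈396089.2 (right) → 1 crossing.
Only Alpha has an odd count, so the point is inside Alpha.

Alpha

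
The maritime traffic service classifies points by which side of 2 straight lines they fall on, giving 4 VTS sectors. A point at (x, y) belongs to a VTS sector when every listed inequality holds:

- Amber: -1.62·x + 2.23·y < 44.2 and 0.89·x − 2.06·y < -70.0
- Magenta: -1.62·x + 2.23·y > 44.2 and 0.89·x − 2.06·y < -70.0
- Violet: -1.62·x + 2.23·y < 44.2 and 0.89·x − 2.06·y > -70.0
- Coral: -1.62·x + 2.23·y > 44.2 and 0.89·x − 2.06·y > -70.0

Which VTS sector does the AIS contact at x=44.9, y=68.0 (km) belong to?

Magenta

-1.62·44.9 + 2.23·68.0 = 78.902, which is > 44.2
0.89·44.9 − 2.06·68.0 = -100.119, which is < -70.0
This sign pattern matches Magenta.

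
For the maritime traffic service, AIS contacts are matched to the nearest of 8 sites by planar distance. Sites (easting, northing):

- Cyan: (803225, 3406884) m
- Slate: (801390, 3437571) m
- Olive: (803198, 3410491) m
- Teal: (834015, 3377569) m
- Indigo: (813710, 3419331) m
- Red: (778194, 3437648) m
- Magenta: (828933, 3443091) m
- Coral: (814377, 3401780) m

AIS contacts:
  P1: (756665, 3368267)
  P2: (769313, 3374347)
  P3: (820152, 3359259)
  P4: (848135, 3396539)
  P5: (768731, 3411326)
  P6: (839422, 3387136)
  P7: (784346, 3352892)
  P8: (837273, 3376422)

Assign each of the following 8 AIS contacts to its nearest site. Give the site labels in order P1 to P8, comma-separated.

Cyan, Cyan, Teal, Teal, Red, Teal, Teal, Teal

P1 → Cyan (d²=3659106289.00)
P2 → Cyan (d²=2208680113.00)
P3 → Teal (d²=527438869.00)
P4 → Teal (d²=559235300.00)
P5 → Red (d²=782396053.00)
P6 → Teal (d²=120763138.00)
P7 → Teal (d²=3075963890.00)
P8 → Teal (d²=11930173.00)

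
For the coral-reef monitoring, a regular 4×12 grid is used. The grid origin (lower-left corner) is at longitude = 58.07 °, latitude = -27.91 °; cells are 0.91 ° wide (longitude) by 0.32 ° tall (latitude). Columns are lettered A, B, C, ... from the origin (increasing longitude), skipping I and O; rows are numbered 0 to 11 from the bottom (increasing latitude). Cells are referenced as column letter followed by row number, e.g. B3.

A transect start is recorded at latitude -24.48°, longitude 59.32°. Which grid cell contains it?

B10

Column index: ⌊(59.32 − 58.07) / 0.91⌋ = ⌊1.374⌋ = 1 → column B
Row offset from origin: ⌊(-24.48 − -27.91) / 0.32⌋ = ⌊10.719⌋ = 10 → row 10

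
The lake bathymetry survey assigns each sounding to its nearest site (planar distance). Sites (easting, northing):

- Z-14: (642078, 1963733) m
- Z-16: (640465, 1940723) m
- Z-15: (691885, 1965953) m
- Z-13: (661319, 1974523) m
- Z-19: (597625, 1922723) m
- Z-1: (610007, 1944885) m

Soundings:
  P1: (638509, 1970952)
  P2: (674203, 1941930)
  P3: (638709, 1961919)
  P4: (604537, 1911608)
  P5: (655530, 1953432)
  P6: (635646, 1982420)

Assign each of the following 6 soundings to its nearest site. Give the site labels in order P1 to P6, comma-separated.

P1 → Z-14 (d²=64851722.00)
P2 → Z-15 (d²=889757653.00)
P3 → Z-14 (d²=14640757.00)
P4 → Z-19 (d²=171318969.00)
P5 → Z-14 (d²=287066905.00)
P6 → Z-14 (d²=390574593.00)

Z-14, Z-15, Z-14, Z-19, Z-14, Z-14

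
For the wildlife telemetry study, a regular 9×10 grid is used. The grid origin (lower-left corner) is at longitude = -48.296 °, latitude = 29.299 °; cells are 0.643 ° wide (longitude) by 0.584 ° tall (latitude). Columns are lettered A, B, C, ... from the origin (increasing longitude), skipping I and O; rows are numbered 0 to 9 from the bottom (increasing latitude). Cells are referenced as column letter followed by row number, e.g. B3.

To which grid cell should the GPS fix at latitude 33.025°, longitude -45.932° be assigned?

Column index: ⌊(-45.932 − -48.296) / 0.643⌋ = ⌊3.677⌋ = 3 → column D
Row offset from origin: ⌊(33.025 − 29.299) / 0.584⌋ = ⌊6.380⌋ = 6 → row 6

D6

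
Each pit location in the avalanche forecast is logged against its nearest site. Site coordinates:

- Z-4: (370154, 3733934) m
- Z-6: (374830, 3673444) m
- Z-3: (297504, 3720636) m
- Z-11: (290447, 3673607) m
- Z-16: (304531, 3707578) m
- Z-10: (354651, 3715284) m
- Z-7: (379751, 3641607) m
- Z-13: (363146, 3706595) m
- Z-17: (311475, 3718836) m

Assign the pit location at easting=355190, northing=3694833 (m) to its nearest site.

Squared distances to each site:
Z-4: 1752809497.000; Z-6: 843218921.000; Z-3: 3993469405.000; Z-11: 4642199125.000; Z-16: 2728769306.000; Z-10: 418533922.000; Z-7: 3436249797.000; Z-13: 201642580.000; Z-17: 2487145234.000.
Minimum at Z-13.

Z-13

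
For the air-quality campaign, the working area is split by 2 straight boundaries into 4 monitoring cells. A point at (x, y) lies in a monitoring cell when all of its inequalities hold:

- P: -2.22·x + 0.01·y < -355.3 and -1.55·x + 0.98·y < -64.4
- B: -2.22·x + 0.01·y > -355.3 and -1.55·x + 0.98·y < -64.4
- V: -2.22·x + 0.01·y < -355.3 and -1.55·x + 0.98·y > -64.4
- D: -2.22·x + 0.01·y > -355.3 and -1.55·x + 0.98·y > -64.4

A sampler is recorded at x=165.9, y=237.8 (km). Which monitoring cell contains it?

V

-2.22·165.9 + 0.01·237.8 = -365.920, which is < -355.3
-1.55·165.9 + 0.98·237.8 = -24.101, which is > -64.4
This sign pattern matches V.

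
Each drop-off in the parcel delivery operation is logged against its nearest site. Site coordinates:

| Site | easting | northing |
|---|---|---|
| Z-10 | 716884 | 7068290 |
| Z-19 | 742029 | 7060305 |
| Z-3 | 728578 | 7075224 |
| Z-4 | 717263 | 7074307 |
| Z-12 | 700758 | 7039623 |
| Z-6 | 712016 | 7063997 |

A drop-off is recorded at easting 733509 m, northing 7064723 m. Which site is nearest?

Z-19

Squared distances to each site:
Z-10: 289114114.000; Z-19: 92109124.000; Z-3: 134585762.000; Z-4: 355785572.000; Z-12: 1702638001.000; Z-6: 462476125.000.
Minimum at Z-19.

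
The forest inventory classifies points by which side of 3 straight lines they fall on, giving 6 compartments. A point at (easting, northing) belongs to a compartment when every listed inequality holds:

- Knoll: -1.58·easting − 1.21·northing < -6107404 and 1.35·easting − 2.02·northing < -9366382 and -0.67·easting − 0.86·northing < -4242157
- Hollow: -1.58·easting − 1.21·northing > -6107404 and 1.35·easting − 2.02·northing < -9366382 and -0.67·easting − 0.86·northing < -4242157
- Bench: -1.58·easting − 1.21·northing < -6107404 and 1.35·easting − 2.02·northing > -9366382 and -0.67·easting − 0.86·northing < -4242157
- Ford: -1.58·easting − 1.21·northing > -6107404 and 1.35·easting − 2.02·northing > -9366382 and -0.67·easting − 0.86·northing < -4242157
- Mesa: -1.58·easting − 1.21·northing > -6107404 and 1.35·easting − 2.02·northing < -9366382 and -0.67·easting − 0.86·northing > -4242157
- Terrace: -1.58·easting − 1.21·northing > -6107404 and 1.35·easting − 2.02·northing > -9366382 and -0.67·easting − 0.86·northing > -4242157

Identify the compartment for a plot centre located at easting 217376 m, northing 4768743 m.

-1.58·217376 − 1.21·4768743 = -6113633.110, which is < -6107404
1.35·217376 − 2.02·4768743 = -9339403.260, which is > -9366382
-0.67·217376 − 0.86·4768743 = -4246760.900, which is < -4242157
This sign pattern matches Bench.

Bench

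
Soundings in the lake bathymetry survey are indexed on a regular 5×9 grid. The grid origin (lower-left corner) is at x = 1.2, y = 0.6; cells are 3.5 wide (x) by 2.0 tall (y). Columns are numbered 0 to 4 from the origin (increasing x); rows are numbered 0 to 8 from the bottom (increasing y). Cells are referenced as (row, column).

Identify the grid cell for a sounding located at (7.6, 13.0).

(6, 1)

Column index: ⌊(7.6 − 1.2) / 3.5⌋ = ⌊1.829⌋ = 1
Row offset from origin: ⌊(13.0 − 0.6) / 2.0⌋ = ⌊6.200⌋ = 6 → row 6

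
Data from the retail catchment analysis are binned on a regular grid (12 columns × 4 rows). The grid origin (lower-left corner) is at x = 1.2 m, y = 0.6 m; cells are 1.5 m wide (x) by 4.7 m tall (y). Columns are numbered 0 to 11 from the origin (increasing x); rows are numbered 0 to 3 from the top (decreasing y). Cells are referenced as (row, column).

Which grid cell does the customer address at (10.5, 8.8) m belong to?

(2, 6)

Column index: ⌊(10.5 − 1.2) / 1.5⌋ = ⌊6.200⌋ = 6
Row offset from origin: ⌊(8.8 − 0.6) / 4.7⌋ = ⌊1.745⌋ = 1 → row 2 (counted from top)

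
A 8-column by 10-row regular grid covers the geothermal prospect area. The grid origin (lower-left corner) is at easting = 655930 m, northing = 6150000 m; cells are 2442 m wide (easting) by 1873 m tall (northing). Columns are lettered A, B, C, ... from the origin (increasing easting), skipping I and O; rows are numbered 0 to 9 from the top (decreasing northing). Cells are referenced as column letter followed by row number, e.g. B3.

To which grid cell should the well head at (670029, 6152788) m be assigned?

F8

Column index: ⌊(670029 − 655930) / 2442⌋ = ⌊5.774⌋ = 5 → column F
Row offset from origin: ⌊(6152788 − 6150000) / 1873⌋ = ⌊1.489⌋ = 1 → row 8 (counted from top)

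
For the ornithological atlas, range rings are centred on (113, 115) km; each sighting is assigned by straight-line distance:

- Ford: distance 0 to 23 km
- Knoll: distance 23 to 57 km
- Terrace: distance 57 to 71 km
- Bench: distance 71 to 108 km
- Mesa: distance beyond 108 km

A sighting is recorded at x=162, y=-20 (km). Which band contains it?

Mesa

Distance = √((162−113)² + (-20−115)²) = √(2401.000 + 18225.000) = 143.618 km.
108 ≤ 143.618 < ∞ → Mesa.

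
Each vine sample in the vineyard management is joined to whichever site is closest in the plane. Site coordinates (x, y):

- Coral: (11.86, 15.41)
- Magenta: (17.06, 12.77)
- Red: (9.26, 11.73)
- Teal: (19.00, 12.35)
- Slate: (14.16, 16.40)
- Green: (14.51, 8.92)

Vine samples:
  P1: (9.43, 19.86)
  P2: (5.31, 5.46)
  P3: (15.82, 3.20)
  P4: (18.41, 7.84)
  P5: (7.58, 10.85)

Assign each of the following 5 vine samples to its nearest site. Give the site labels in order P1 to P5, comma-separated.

P1 → Coral (d²=25.71)
P2 → Red (d²=54.92)
P3 → Green (d²=34.43)
P4 → Green (d²=16.38)
P5 → Red (d²=3.60)

Coral, Red, Green, Green, Red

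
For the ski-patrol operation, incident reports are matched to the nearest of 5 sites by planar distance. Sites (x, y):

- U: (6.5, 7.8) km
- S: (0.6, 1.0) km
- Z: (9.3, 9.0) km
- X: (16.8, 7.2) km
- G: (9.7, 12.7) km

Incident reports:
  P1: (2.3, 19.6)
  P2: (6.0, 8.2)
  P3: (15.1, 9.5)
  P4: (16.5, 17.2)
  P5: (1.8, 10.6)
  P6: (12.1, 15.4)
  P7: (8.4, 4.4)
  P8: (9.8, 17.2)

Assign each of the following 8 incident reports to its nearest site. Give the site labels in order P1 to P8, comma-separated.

P1 → G (d²=102.37)
P2 → U (d²=0.41)
P3 → X (d²=8.18)
P4 → G (d²=66.49)
P5 → U (d²=29.93)
P6 → G (d²=13.05)
P7 → U (d²=15.17)
P8 → G (d²=20.26)

G, U, X, G, U, G, U, G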